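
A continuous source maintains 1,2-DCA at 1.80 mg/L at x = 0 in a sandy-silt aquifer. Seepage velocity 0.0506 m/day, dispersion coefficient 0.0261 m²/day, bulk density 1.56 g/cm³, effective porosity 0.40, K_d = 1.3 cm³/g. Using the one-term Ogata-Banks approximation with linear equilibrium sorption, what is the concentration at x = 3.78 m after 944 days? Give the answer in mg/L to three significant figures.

1.66 mg/L

Retardation factor R = 1 + ρ_b·K_d/n = 1 + 1.56 × 1.3/0.40 = 6.070.
Sorption retards both mechanisms: v_R = v/R = 0.008336 m/day, D_R = D/R = 0.004300 m²/day.
v_R·t = 0.008336 × 944 = 7.869184 m; 2√(D_R t) = 4.029 m; argument = (3.78 − 7.869184)/4.029 = -1.015.
C = C₀ × ½·erfc(-1.015) = 1.80 × 0.9244 = 1.66 mg/L.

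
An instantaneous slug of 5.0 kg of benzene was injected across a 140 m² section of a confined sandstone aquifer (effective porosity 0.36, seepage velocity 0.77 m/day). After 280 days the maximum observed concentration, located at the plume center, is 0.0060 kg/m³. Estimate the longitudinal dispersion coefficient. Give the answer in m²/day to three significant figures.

0.0777 m²/day

At the plume center C_max = M/(n_e·A·√(4πDt)), so D = M²/(4πt·(n_e·A·C_max)²).
n_e·A·C_max = 0.36 × 140 × 0.0060 = 0.3024 kg/m.
D = 5.0²/(4π × 280 × 0.3024²) = 0.0777 m²/day.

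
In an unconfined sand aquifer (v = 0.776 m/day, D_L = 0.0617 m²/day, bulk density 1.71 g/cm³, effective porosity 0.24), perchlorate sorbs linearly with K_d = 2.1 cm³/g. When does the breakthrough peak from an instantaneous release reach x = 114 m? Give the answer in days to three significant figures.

2340 days

Retardation factor R = 1 + ρ_b·K_d/n = 1 + 1.71 × 2.1/0.24 = 15.96.
Sorption retards both mechanisms: v_R = v/R = 0.04862 m/day, D_R = D/R = 0.003866 m²/day.
Peak time from v_R²t² + 2D_R t − x² = 0: t = (√(D_R² + v_R²x²) − D_R)/v_R².
√(D_R² + v_R²x²) = √(0.003866² + 0.04862² × 114²) = 5.543; v_R² = 0.002364.
t = (5.543 − 0.003866)/0.002364 = 2340 days.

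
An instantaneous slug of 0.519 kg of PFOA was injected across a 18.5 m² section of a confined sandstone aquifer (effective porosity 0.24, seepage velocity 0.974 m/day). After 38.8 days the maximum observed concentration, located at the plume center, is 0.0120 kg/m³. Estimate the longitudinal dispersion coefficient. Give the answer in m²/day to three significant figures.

0.195 m²/day

At the plume center C_max = M/(n_e·A·√(4πDt)), so D = M²/(4πt·(n_e·A·C_max)²).
n_e·A·C_max = 0.24 × 18.5 × 0.0120 = 0.05328 kg/m.
D = 0.519²/(4π × 38.8 × 0.05328²) = 0.195 m²/day.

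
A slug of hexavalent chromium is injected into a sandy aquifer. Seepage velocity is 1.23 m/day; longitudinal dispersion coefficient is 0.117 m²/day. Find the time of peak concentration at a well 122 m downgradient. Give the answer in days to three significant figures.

For the 1D instantaneous-source solution, setting ∂C/∂t = 0 at fixed x gives v²t² + 2Dt − x² = 0, so t = (√(D² + v²x²) − D)/v².
√(D² + v²x²) = √(0.117² + 1.23² × 122²) = 150.1; v² = 1.5129.
t = (150.1 − 0.117)/1.5129 = 99.1 days (vs. the pure-advection estimate x/v = 99.2 d).

99.1 days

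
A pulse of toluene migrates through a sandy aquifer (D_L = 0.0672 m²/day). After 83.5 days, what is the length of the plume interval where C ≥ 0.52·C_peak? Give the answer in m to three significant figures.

The plume is Gaussian with σ = √(2Dt) = √(2 × 0.0672 × 83.5) = 3.350 m.
C/C_peak = exp(−Δx²/(2σ²)) = 0.52 ⇒ Δx = σ·√(−2 ln 0.52) = 3.350 × 1.144 = 3.832 m.
Width = 2Δx = 7.66 m.

7.66 m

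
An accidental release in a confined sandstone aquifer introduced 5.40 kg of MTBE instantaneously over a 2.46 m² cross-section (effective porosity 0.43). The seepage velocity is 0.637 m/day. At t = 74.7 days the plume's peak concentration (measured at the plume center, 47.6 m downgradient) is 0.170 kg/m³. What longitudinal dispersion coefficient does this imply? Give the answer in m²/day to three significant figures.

At the plume center C_max = M/(n_e·A·√(4πDt)), so D = M²/(4πt·(n_e·A·C_max)²).
n_e·A·C_max = 0.43 × 2.46 × 0.170 = 0.1798 kg/m.
D = 5.40²/(4π × 74.7 × 0.1798²) = 0.961 m²/day.

0.961 m²/day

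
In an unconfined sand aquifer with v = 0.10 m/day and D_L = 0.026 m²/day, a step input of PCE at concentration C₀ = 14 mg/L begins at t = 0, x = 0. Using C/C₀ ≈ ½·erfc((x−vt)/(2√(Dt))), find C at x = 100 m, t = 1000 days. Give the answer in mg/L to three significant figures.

For a continuous step input, C/C₀ ≈ ½·erfc((x−vt)/(2√(Dt))).
vt = 0.10 × 1000 = 100 m and 2√(Dt) = 2√(0.026 × 1000) = 10.20 m.
Argument (x−vt)/(2√(Dt)) = (100 − 100)/10.20 = 0; ½·erfc(0) = 0.5000.
C = 14 × 0.5000 = 7.00 mg/L.

7.00 mg/L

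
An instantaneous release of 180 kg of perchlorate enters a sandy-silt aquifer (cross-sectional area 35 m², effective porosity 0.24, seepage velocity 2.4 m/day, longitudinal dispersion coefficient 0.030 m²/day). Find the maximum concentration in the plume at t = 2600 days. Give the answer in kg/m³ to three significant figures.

The peak of an instantaneous 1D plume sits at x = vt; there the Gaussian factor is 1 and C_max = M/(n_e·A·√(4πDt)), where n_e·A is the pore area the mass is dissolved in.
√(4πDt) = √(4π × 0.030 × 2600) = 31.31 m, so C_max = 180/(0.24 × 35 × 31.31) = 0.684 kg/m³.

0.684 kg/m³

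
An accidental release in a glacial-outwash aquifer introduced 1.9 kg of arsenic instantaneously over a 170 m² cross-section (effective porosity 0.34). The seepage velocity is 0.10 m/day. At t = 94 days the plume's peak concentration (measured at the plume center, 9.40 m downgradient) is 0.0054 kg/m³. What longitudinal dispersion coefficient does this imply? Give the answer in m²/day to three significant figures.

At the plume center C_max = M/(n_e·A·√(4πDt)), so D = M²/(4πt·(n_e·A·C_max)²).
n_e·A·C_max = 0.34 × 170 × 0.0054 = 0.3121 kg/m.
D = 1.9²/(4π × 94 × 0.3121²) = 0.0314 m²/day.

0.0314 m²/day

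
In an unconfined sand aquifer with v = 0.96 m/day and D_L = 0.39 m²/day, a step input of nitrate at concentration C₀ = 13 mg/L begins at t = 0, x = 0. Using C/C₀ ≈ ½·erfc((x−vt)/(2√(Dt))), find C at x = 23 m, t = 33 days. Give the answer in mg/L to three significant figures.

12.4 mg/L

For a continuous step input, C/C₀ ≈ ½·erfc((x−vt)/(2√(Dt))).
vt = 0.96 × 33 = 31.68 m and 2√(Dt) = 2√(0.39 × 33) = 7.175 m.
Argument (x−vt)/(2√(Dt)) = (23 − 31.68)/7.175 = -1.210; ½·erfc(-1.210) = 0.9565.
C = 13 × 0.9565 = 12.4 mg/L.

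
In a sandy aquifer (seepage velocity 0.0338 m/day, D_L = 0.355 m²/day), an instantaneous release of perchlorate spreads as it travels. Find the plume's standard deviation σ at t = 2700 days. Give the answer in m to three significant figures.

Dispersive spreading gives a Gaussian with σ² = 2Dt; advection only shifts the center.
σ = √(2 × 0.355 × 2700) = 43.8 m.

43.8 m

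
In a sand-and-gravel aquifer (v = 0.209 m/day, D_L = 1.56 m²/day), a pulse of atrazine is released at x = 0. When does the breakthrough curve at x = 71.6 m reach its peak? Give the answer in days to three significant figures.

309 days

For the 1D instantaneous-source solution, setting ∂C/∂t = 0 at fixed x gives v²t² + 2Dt − x² = 0, so t = (√(D² + v²x²) − D)/v².
√(D² + v²x²) = √(1.56² + 0.209² × 71.6²) = 15.05; v² = 0.043681.
t = (15.05 − 1.56)/0.043681 = 309 days (vs. the pure-advection estimate x/v = 343 d).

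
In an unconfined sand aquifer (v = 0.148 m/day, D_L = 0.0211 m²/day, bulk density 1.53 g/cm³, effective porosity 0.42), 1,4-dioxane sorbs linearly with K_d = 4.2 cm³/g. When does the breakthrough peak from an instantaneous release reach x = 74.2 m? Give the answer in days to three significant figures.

Retardation factor R = 1 + ρ_b·K_d/n = 1 + 1.53 × 4.2/0.42 = 16.30.
Sorption retards both mechanisms: v_R = v/R = 0.009080 m/day, D_R = D/R = 0.001294 m²/day.
Peak time from v_R²t² + 2D_R t − x² = 0: t = (√(D_R² + v_R²x²) − D_R)/v_R².
√(D_R² + v_R²x²) = √(0.001294² + 0.009080² × 74.2²) = 0.6737; v_R² = 8.245e-05.
t = (0.6737 − 0.001294)/8.245e-05 = 8160 days.

8160 days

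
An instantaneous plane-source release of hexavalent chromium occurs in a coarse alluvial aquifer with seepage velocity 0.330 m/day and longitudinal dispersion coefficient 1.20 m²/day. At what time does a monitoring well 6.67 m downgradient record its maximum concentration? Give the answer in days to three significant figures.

12.0 days

For the 1D instantaneous-source solution, setting ∂C/∂t = 0 at fixed x gives v²t² + 2Dt − x² = 0, so t = (√(D² + v²x²) − D)/v².
√(D² + v²x²) = √(1.20² + 0.330² × 6.67²) = 2.507; v² = 0.1089.
t = (2.507 − 1.20)/0.1089 = 12.0 days (vs. the pure-advection estimate x/v = 20.2 d).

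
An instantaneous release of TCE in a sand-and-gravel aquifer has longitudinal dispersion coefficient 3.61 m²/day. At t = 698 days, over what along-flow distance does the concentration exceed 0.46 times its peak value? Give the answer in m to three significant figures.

177 m

The plume is Gaussian with σ = √(2Dt) = √(2 × 3.61 × 698) = 70.99 m.
C/C_peak = exp(−Δx²/(2σ²)) = 0.46 ⇒ Δx = σ·√(−2 ln 0.46) = 70.99 × 1.246 = 88.45 m.
Width = 2Δx = 177 m.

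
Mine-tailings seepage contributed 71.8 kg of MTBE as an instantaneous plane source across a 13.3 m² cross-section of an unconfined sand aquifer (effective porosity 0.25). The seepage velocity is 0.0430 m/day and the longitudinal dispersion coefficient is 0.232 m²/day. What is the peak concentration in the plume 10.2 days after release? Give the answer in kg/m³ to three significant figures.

The peak of an instantaneous 1D plume sits at x = vt; there the Gaussian factor is 1 and C_max = M/(n_e·A·√(4πDt)), where n_e·A is the pore area the mass is dissolved in.
√(4πDt) = √(4π × 0.232 × 10.2) = 5.453 m, so C_max = 71.8/(0.25 × 13.3 × 5.453) = 3.96 kg/m³.

3.96 kg/m³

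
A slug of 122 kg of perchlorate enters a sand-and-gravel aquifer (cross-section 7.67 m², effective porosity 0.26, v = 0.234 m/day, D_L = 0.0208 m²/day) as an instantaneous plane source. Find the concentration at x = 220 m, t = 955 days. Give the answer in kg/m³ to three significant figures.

3.33 kg/m³

For an instantaneous plane source, C(x,t) = M/(n_e·A·√(4πDt)) · exp(−(x−vt)²/(4Dt)), with n_e·A the pore (flow) area.
Plume center vt = 0.234 × 955 = 223.47 m, so the well at 220 m is 3.47 m upgradient of the peak.
√(4πDt) = 15.80 m, giving peak height M/(n_e·A·√(4πDt)) = 122/(0.26 × 7.67 × 15.80) = 3.872 kg/m³.
(x−vt)²/(4Dt) = (-3.47)²/(4 × 0.0208 × 955) = 0.1515; exp(−0.1515) = 0.8594.
C = 3.872 × 0.8594 = 3.33 kg/m³.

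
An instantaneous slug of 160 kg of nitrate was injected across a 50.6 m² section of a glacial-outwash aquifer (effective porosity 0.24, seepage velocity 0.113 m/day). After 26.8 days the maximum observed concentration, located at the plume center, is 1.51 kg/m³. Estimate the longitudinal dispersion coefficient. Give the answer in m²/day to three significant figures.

0.226 m²/day

At the plume center C_max = M/(n_e·A·√(4πDt)), so D = M²/(4πt·(n_e·A·C_max)²).
n_e·A·C_max = 0.24 × 50.6 × 1.51 = 18.34 kg/m.
D = 160²/(4π × 26.8 × 18.34²) = 0.226 m²/day.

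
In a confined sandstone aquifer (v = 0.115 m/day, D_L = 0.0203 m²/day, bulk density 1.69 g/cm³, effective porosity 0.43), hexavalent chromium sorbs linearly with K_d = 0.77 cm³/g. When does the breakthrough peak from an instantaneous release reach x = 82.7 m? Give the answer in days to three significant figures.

2890 days

Retardation factor R = 1 + ρ_b·K_d/n = 1 + 1.69 × 0.77/0.43 = 4.026.
Sorption retards both mechanisms: v_R = v/R = 0.02856 m/day, D_R = D/R = 0.005042 m²/day.
Peak time from v_R²t² + 2D_R t − x² = 0: t = (√(D_R² + v_R²x²) − D_R)/v_R².
√(D_R² + v_R²x²) = √(0.005042² + 0.02856² × 82.7²) = 2.362; v_R² = 0.0008157.
t = (2.362 − 0.005042)/0.0008157 = 2890 days.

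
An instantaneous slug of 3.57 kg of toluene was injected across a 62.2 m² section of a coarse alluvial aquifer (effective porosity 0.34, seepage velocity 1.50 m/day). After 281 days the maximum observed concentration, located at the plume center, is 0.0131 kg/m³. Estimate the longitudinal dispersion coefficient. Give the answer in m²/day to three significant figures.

0.0470 m²/day

At the plume center C_max = M/(n_e·A·√(4πDt)), so D = M²/(4πt·(n_e·A·C_max)²).
n_e·A·C_max = 0.34 × 62.2 × 0.0131 = 0.2770 kg/m.
D = 3.57²/(4π × 281 × 0.2770²) = 0.0470 m²/day.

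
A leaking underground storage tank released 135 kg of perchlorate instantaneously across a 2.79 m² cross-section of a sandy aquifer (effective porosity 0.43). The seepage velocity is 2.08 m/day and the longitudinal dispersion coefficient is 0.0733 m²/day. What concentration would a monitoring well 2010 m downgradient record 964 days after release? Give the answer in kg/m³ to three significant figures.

3.47 kg/m³

For an instantaneous plane source, C(x,t) = M/(n_e·A·√(4πDt)) · exp(−(x−vt)²/(4Dt)), with n_e·A the pore (flow) area.
Plume center vt = 2.08 × 964 = 2005.12 m, so the well at 2010 m is 4.88 m downgradient of the peak.
√(4πDt) = 29.80 m, giving peak height M/(n_e·A·√(4πDt)) = 135/(0.43 × 2.79 × 29.80) = 3.776 kg/m³.
(x−vt)²/(4Dt) = (4.88)²/(4 × 0.0733 × 964) = 0.08426; exp(−0.08426) = 0.9192.
C = 3.776 × 0.9192 = 3.47 kg/m³.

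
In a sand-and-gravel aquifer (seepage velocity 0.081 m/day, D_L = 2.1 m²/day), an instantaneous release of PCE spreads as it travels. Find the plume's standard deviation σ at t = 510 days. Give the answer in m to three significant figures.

Dispersive spreading gives a Gaussian with σ² = 2Dt; advection only shifts the center.
σ = √(2 × 2.1 × 510) = 46.3 m.

46.3 m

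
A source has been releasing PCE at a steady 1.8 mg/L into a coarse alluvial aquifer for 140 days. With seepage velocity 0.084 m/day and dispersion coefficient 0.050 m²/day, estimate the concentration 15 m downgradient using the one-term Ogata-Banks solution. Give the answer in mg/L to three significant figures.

For a continuous step input, C/C₀ ≈ ½·erfc((x−vt)/(2√(Dt))).
vt = 0.084 × 140 = 11.76 m and 2√(Dt) = 2√(0.050 × 140) = 5.292 m.
Argument (x−vt)/(2√(Dt)) = (15 − 11.76)/5.292 = 0.6122; ½·erfc(0.6122) = 0.1933.
C = 1.8 × 0.1933 = 0.348 mg/L.

0.348 mg/L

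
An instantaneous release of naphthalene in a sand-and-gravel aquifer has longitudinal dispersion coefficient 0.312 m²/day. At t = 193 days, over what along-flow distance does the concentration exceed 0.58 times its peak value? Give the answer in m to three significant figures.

The plume is Gaussian with σ = √(2Dt) = √(2 × 0.312 × 193) = 10.97 m.
C/C_peak = exp(−Δx²/(2σ²)) = 0.58 ⇒ Δx = σ·√(−2 ln 0.58) = 10.97 × 1.044 = 11.45 m.
Width = 2Δx = 22.9 m.

22.9 m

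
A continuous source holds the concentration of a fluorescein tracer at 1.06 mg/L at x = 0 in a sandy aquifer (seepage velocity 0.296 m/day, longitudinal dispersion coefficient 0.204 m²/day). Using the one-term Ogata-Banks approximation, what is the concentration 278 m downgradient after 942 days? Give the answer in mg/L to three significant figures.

0.548 mg/L

For a continuous step input, C/C₀ ≈ ½·erfc((x−vt)/(2√(Dt))).
vt = 0.296 × 942 = 278.832 m and 2√(Dt) = 2√(0.204 × 942) = 27.72 m.
Argument (x−vt)/(2√(Dt)) = (278 − 278.832)/27.72 = -0.03001; ½·erfc(-0.03001) = 0.5169.
C = 1.06 × 0.5169 = 0.548 mg/L.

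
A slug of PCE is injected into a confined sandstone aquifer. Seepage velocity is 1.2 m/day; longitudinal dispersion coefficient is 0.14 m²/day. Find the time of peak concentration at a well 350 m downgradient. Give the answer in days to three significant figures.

For the 1D instantaneous-source solution, setting ∂C/∂t = 0 at fixed x gives v²t² + 2Dt − x² = 0, so t = (√(D² + v²x²) − D)/v².
√(D² + v²x²) = √(0.14² + 1.2² × 350²) = 420.0; v² = 1.44.
t = (420.0 − 0.14)/1.44 = 292 days (vs. the pure-advection estimate x/v = 292 d).

292 days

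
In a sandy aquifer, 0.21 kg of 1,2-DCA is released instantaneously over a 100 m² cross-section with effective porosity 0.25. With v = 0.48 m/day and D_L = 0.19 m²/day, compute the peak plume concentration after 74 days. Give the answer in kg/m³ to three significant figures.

0.000632 kg/m³

The peak of an instantaneous 1D plume sits at x = vt; there the Gaussian factor is 1 and C_max = M/(n_e·A·√(4πDt)), where n_e·A is the pore area the mass is dissolved in.
√(4πDt) = √(4π × 0.19 × 74) = 13.29 m, so C_max = 0.21/(0.25 × 100 × 13.29) = 0.000632 kg/m³.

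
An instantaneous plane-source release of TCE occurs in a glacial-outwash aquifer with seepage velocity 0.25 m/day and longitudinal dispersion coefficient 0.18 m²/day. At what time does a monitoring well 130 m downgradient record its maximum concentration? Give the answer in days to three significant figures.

For the 1D instantaneous-source solution, setting ∂C/∂t = 0 at fixed x gives v²t² + 2Dt − x² = 0, so t = (√(D² + v²x²) − D)/v².
√(D² + v²x²) = √(0.18² + 0.25² × 130²) = 32.50; v² = 0.0625.
t = (32.50 − 0.18)/0.0625 = 517 days (vs. the pure-advection estimate x/v = 520 d).

517 days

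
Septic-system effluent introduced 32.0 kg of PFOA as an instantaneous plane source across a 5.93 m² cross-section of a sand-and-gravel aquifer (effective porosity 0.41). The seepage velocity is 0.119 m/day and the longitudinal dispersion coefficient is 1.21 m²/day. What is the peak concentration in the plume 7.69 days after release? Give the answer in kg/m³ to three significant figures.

1.22 kg/m³

The peak of an instantaneous 1D plume sits at x = vt; there the Gaussian factor is 1 and C_max = M/(n_e·A·√(4πDt)), where n_e·A is the pore area the mass is dissolved in.
√(4πDt) = √(4π × 1.21 × 7.69) = 10.81 m, so C_max = 32.0/(0.41 × 5.93 × 10.81) = 1.22 kg/m³.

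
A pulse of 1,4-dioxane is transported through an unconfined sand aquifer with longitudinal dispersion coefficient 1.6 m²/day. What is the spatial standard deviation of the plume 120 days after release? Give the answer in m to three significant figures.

Dispersive spreading gives a Gaussian with σ² = 2Dt; advection only shifts the center.
σ = √(2 × 1.6 × 120) = 19.6 m.

19.6 m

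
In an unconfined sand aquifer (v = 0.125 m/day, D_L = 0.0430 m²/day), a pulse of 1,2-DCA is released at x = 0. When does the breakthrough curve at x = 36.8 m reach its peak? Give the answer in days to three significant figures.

For the 1D instantaneous-source solution, setting ∂C/∂t = 0 at fixed x gives v²t² + 2Dt − x² = 0, so t = (√(D² + v²x²) − D)/v².
√(D² + v²x²) = √(0.0430² + 0.125² × 36.8²) = 4.600; v² = 0.015625.
t = (4.600 − 0.0430)/0.015625 = 292 days (vs. the pure-advection estimate x/v = 294 d).

292 days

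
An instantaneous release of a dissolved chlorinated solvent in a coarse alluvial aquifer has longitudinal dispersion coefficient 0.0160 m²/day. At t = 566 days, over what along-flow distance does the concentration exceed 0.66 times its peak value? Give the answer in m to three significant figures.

The plume is Gaussian with σ = √(2Dt) = √(2 × 0.0160 × 566) = 4.256 m.
C/C_peak = exp(−Δx²/(2σ²)) = 0.66 ⇒ Δx = σ·√(−2 ln 0.66) = 4.256 × 0.9116 = 3.880 m.
Width = 2Δx = 7.76 m.

7.76 m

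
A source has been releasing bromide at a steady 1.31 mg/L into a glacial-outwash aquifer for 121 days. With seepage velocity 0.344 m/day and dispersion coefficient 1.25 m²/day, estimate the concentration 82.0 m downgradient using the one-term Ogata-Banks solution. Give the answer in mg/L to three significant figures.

0.0133 mg/L

For a continuous step input, C/C₀ ≈ ½·erfc((x−vt)/(2√(Dt))).
vt = 0.344 × 121 = 41.624 m and 2√(Dt) = 2√(1.25 × 121) = 24.60 m.
Argument (x−vt)/(2√(Dt)) = (82.0 − 41.624)/24.60 = 1.641; ½·erfc(1.641) = 0.01015.
C = 1.31 × 0.01015 = 0.0133 mg/L.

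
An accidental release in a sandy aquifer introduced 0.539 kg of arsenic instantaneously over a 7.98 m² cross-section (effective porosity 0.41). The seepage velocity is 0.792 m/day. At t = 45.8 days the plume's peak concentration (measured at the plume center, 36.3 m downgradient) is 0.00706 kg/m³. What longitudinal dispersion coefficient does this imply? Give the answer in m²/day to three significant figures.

0.946 m²/day

At the plume center C_max = M/(n_e·A·√(4πDt)), so D = M²/(4πt·(n_e·A·C_max)²).
n_e·A·C_max = 0.41 × 7.98 × 0.00706 = 0.02310 kg/m.
D = 0.539²/(4π × 45.8 × 0.02310²) = 0.946 m²/day.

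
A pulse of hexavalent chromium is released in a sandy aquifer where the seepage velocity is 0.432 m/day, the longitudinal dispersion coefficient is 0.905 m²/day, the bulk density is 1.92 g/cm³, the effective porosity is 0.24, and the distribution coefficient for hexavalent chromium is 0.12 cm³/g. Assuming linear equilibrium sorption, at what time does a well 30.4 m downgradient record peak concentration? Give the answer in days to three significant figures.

Retardation factor R = 1 + ρ_b·K_d/n = 1 + 1.92 × 0.12/0.24 = 1.960.
Sorption retards both mechanisms: v_R = v/R = 0.2204 m/day, D_R = D/R = 0.4617 m²/day.
Peak time from v_R²t² + 2D_R t − x² = 0: t = (√(D_R² + v_R²x²) − D_R)/v_R².
√(D_R² + v_R²x²) = √(0.4617² + 0.2204² × 30.4²) = 6.716; v_R² = 0.04858.
t = (6.716 − 0.4617)/0.04858 = 129 days.

129 days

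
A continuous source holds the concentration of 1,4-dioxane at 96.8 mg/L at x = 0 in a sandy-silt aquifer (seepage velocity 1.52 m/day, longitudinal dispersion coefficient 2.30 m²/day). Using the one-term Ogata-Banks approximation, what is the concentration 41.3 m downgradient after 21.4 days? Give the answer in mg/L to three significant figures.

For a continuous step input, C/C₀ ≈ ½·erfc((x−vt)/(2√(Dt))).
vt = 1.52 × 21.4 = 32.528 m and 2√(Dt) = 2√(2.30 × 21.4) = 14.03 m.
Argument (x−vt)/(2√(Dt)) = (41.3 − 32.528)/14.03 = 0.6252; ½·erfc(0.6252) = 0.1883.
C = 96.8 × 0.1883 = 18.2 mg/L.

18.2 mg/L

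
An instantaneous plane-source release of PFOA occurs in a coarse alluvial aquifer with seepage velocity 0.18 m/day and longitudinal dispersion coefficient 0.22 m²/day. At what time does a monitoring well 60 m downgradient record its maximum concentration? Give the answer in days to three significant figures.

For the 1D instantaneous-source solution, setting ∂C/∂t = 0 at fixed x gives v²t² + 2Dt − x² = 0, so t = (√(D² + v²x²) − D)/v².
√(D² + v²x²) = √(0.22² + 0.18² × 60²) = 10.80; v² = 0.0324.
t = (10.80 − 0.22)/0.0324 = 327 days (vs. the pure-advection estimate x/v = 333 d).

327 days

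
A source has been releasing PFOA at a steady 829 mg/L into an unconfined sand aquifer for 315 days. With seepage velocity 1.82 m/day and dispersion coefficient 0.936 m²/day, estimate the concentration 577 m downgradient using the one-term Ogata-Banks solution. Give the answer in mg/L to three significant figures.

For a continuous step input, C/C₀ ≈ ½·erfc((x−vt)/(2√(Dt))).
vt = 1.82 × 315 = 573.3 m and 2√(Dt) = 2√(0.936 × 315) = 34.34 m.
Argument (x−vt)/(2√(Dt)) = (577 − 573.3)/34.34 = 0.1077; ½·erfc(0.1077) = 0.4395.
C = 829 × 0.4395 = 364 mg/L.

364 mg/L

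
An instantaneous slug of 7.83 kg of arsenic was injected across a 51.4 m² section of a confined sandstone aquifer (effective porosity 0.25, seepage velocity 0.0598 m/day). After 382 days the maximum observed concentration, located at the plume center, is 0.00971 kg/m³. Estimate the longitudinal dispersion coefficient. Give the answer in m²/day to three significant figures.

0.820 m²/day

At the plume center C_max = M/(n_e·A·√(4πDt)), so D = M²/(4πt·(n_e·A·C_max)²).
n_e·A·C_max = 0.25 × 51.4 × 0.00971 = 0.1248 kg/m.
D = 7.83²/(4π × 382 × 0.1248²) = 0.820 m²/day.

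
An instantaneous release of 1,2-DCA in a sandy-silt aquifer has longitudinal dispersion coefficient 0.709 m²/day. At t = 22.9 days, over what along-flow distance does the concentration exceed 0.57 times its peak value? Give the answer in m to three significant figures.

The plume is Gaussian with σ = √(2Dt) = √(2 × 0.709 × 22.9) = 5.698 m.
C/C_peak = exp(−Δx²/(2σ²)) = 0.57 ⇒ Δx = σ·√(−2 ln 0.57) = 5.698 × 1.060 = 6.040 m.
Width = 2Δx = 12.1 m.

12.1 m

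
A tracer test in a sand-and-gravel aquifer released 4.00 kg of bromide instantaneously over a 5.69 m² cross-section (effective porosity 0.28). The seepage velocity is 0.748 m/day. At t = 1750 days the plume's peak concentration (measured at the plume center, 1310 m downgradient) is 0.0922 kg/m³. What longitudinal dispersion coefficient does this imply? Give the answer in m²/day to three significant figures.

At the plume center C_max = M/(n_e·A·√(4πDt)), so D = M²/(4πt·(n_e·A·C_max)²).
n_e·A·C_max = 0.28 × 5.69 × 0.0922 = 0.1469 kg/m.
D = 4.00²/(4π × 1750 × 0.1469²) = 0.0337 m²/day.

0.0337 m²/day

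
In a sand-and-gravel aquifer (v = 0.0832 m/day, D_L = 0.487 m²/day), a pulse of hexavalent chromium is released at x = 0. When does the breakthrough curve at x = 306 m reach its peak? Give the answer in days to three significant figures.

3610 days

For the 1D instantaneous-source solution, setting ∂C/∂t = 0 at fixed x gives v²t² + 2Dt − x² = 0, so t = (√(D² + v²x²) − D)/v².
√(D² + v²x²) = √(0.487² + 0.0832² × 306²) = 25.46; v² = 0.00692224.
t = (25.46 − 0.487)/0.00692224 = 3610 days (vs. the pure-advection estimate x/v = 3680 d).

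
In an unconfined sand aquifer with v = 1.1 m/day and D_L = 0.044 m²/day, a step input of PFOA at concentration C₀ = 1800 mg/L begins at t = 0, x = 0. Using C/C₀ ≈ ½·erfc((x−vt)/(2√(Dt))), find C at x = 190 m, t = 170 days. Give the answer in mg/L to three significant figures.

For a continuous step input, C/C₀ ≈ ½·erfc((x−vt)/(2√(Dt))).
vt = 1.1 × 170 = 187 m and 2√(Dt) = 2√(0.044 × 170) = 5.470 m.
Argument (x−vt)/(2√(Dt)) = (190 − 187)/5.470 = 0.5484; ½·erfc(0.5484) = 0.2190.
C = 1800 × 0.2190 = 394 mg/L.

394 mg/L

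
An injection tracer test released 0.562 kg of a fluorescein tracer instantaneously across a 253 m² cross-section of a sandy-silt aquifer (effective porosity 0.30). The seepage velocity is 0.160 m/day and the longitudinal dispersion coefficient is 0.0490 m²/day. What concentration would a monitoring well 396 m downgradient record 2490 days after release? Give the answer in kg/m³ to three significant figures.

0.000187 kg/m³

For an instantaneous plane source, C(x,t) = M/(n_e·A·√(4πDt)) · exp(−(x−vt)²/(4Dt)), with n_e·A the pore (flow) area.
Plume center vt = 0.160 × 2490 = 398.4 m, so the well at 396 m is 2.4 m upgradient of the peak.
√(4πDt) = 39.16 m, giving peak height M/(n_e·A·√(4πDt)) = 0.562/(0.30 × 253 × 39.16) = 0.0001891 kg/m³.
(x−vt)²/(4Dt) = (-2.4)²/(4 × 0.0490 × 2490) = 0.01180; exp(−0.01180) = 0.9883.
C = 0.0001891 × 0.9883 = 0.000187 kg/m³.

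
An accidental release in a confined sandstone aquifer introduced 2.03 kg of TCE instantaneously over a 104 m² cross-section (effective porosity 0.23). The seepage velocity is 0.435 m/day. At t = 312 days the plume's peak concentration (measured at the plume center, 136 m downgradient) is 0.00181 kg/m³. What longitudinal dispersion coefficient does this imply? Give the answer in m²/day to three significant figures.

At the plume center C_max = M/(n_e·A·√(4πDt)), so D = M²/(4πt·(n_e·A·C_max)²).
n_e·A·C_max = 0.23 × 104 × 0.00181 = 0.04330 kg/m.
D = 2.03²/(4π × 312 × 0.04330²) = 0.561 m²/day.

0.561 m²/day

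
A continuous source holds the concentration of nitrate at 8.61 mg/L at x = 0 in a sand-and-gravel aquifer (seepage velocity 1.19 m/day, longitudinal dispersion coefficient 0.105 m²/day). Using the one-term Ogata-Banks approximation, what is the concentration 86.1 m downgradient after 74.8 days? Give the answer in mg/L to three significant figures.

For a continuous step input, C/C₀ ≈ ½·erfc((x−vt)/(2√(Dt))).
vt = 1.19 × 74.8 = 89.012 m and 2√(Dt) = 2√(0.105 × 74.8) = 5.605 m.
Argument (x−vt)/(2√(Dt)) = (86.1 − 89.012)/5.605 = -0.5195; ½·erfc(-0.5195) = 0.7687.
C = 8.61 × 0.7687 = 6.62 mg/L.

6.62 mg/L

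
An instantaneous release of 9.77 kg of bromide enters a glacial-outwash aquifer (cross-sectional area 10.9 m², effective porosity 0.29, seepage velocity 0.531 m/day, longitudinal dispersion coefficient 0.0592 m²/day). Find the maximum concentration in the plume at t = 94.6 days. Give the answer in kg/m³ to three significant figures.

0.368 kg/m³

The peak of an instantaneous 1D plume sits at x = vt; there the Gaussian factor is 1 and C_max = M/(n_e·A·√(4πDt)), where n_e·A is the pore area the mass is dissolved in.
√(4πDt) = √(4π × 0.0592 × 94.6) = 8.389 m, so C_max = 9.77/(0.29 × 10.9 × 8.389) = 0.368 kg/m³.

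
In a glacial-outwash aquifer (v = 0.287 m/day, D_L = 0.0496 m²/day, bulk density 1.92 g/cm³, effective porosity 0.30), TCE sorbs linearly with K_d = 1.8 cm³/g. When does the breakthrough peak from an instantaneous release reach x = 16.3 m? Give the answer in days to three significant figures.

Retardation factor R = 1 + ρ_b·K_d/n = 1 + 1.92 × 1.8/0.30 = 12.52.
Sorption retards both mechanisms: v_R = v/R = 0.02292 m/day, D_R = D/R = 0.003962 m²/day.
Peak time from v_R²t² + 2D_R t − x² = 0: t = (√(D_R² + v_R²x²) − D_R)/v_R².
√(D_R² + v_R²x²) = √(0.003962² + 0.02292² × 16.3²) = 0.3736; v_R² = 0.0005253.
t = (0.3736 − 0.003962)/0.0005253 = 704 days.

704 days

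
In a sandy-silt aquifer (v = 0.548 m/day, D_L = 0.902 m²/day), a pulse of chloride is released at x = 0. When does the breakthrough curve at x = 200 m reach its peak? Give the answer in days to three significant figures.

For the 1D instantaneous-source solution, setting ∂C/∂t = 0 at fixed x gives v²t² + 2Dt − x² = 0, so t = (√(D² + v²x²) − D)/v².
√(D² + v²x²) = √(0.902² + 0.548² × 200²) = 109.6; v² = 0.300304.
t = (109.6 − 0.902)/0.300304 = 362 days (vs. the pure-advection estimate x/v = 365 d).

362 days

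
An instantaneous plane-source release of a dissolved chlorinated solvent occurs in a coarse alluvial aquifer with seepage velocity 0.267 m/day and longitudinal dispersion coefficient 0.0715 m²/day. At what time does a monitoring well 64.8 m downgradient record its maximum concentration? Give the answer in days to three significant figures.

242 days

For the 1D instantaneous-source solution, setting ∂C/∂t = 0 at fixed x gives v²t² + 2Dt − x² = 0, so t = (√(D² + v²x²) − D)/v².
√(D² + v²x²) = √(0.0715² + 0.267² × 64.8²) = 17.30; v² = 0.071289.
t = (17.30 − 0.0715)/0.071289 = 242 days (vs. the pure-advection estimate x/v = 243 d).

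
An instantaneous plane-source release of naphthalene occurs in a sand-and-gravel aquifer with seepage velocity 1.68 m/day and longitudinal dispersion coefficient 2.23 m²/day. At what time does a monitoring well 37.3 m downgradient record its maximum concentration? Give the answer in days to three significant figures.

For the 1D instantaneous-source solution, setting ∂C/∂t = 0 at fixed x gives v²t² + 2Dt − x² = 0, so t = (√(D² + v²x²) − D)/v².
√(D² + v²x²) = √(2.23² + 1.68² × 37.3²) = 62.70; v² = 2.8224.
t = (62.70 − 2.23)/2.8224 = 21.4 days (vs. the pure-advection estimate x/v = 22.2 d).

21.4 days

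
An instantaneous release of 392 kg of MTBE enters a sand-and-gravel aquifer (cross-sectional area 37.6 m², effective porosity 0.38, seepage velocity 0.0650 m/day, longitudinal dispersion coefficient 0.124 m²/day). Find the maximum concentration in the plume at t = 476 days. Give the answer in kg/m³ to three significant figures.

1.01 kg/m³

The peak of an instantaneous 1D plume sits at x = vt; there the Gaussian factor is 1 and C_max = M/(n_e·A·√(4πDt)), where n_e·A is the pore area the mass is dissolved in.
√(4πDt) = √(4π × 0.124 × 476) = 27.23 m, so C_max = 392/(0.38 × 37.6 × 27.23) = 1.01 kg/m³.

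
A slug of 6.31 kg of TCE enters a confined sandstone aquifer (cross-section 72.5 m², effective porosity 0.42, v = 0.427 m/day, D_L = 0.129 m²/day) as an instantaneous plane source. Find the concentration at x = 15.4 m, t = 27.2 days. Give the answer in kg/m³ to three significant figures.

For an instantaneous plane source, C(x,t) = M/(n_e·A·√(4πDt)) · exp(−(x−vt)²/(4Dt)), with n_e·A the pore (flow) area.
Plume center vt = 0.427 × 27.2 = 11.6144 m, so the well at 15.4 m is 3.7856 m downgradient of the peak.
√(4πDt) = 6.640 m, giving peak height M/(n_e·A·√(4πDt)) = 6.31/(0.42 × 72.5 × 6.640) = 0.03121 kg/m³.
(x−vt)²/(4Dt) = (3.7856)²/(4 × 0.129 × 27.2) = 1.021; exp(−1.021) = 0.3602.
C = 0.03121 × 0.3602 = 0.0112 kg/m³.

0.0112 kg/m³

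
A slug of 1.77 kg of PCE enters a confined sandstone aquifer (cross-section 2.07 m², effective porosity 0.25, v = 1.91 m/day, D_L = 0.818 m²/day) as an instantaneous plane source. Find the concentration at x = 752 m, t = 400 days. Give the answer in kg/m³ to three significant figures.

0.0478 kg/m³

For an instantaneous plane source, C(x,t) = M/(n_e·A·√(4πDt)) · exp(−(x−vt)²/(4Dt)), with n_e·A the pore (flow) area.
Plume center vt = 1.91 × 400 = 764 m, so the well at 752 m is 12 m upgradient of the peak.
√(4πDt) = 64.12 m, giving peak height M/(n_e·A·√(4πDt)) = 1.77/(0.25 × 2.07 × 64.12) = 0.05334 kg/m³.
(x−vt)²/(4Dt) = (-12)²/(4 × 0.818 × 400) = 0.1100; exp(−0.1100) = 0.8958.
C = 0.05334 × 0.8958 = 0.0478 kg/m³.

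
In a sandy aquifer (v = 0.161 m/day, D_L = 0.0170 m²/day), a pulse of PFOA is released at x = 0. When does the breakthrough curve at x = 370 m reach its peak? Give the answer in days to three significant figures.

2300 days

For the 1D instantaneous-source solution, setting ∂C/∂t = 0 at fixed x gives v²t² + 2Dt − x² = 0, so t = (√(D² + v²x²) − D)/v².
√(D² + v²x²) = √(0.0170² + 0.161² × 370²) = 59.57; v² = 0.025921.
t = (59.57 − 0.0170)/0.025921 = 2300 days (vs. the pure-advection estimate x/v = 2300 d).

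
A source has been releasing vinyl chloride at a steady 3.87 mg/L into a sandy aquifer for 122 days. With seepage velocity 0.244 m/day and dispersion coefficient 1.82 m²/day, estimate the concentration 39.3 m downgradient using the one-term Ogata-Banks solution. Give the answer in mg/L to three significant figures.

For a continuous step input, C/C₀ ≈ ½·erfc((x−vt)/(2√(Dt))).
vt = 0.244 × 122 = 29.768 m and 2√(Dt) = 2√(1.82 × 122) = 29.80 m.
Argument (x−vt)/(2√(Dt)) = (39.3 − 29.768)/29.80 = 0.3199; ½·erfc(0.3199) = 0.3255.
C = 3.87 × 0.3255 = 1.26 mg/L.

1.26 mg/L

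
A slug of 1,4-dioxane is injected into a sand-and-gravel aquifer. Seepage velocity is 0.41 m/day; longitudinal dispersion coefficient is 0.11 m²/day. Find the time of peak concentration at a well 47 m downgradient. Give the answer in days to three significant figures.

114 days

For the 1D instantaneous-source solution, setting ∂C/∂t = 0 at fixed x gives v²t² + 2Dt − x² = 0, so t = (√(D² + v²x²) − D)/v².
√(D² + v²x²) = √(0.11² + 0.41² × 47²) = 19.27; v² = 0.1681.
t = (19.27 − 0.11)/0.1681 = 114 days (vs. the pure-advection estimate x/v = 115 d).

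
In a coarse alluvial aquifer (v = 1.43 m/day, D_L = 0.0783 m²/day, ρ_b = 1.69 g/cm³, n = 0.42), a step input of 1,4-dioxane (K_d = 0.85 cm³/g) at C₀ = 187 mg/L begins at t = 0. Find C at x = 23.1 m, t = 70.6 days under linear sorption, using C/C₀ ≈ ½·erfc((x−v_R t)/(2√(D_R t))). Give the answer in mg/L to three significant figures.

Retardation factor R = 1 + ρ_b·K_d/n = 1 + 1.69 × 0.85/0.42 = 4.420.
Sorption retards both mechanisms: v_R = v/R = 0.3235 m/day, D_R = D/R = 0.01771 m²/day.
v_R·t = 0.3235 × 70.6 = 22.8391 m; 2√(D_R t) = 2.236 m; argument = (23.1 − 22.8391)/2.236 = 0.1167.
C = C₀ × ½·erfc(0.1167) = 187 × 0.4345 = 81.3 mg/L.

81.3 mg/L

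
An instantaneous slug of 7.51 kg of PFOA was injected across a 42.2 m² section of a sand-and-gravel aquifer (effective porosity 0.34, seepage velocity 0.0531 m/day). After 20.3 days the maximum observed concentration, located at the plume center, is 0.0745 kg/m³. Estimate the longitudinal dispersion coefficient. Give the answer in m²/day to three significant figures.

At the plume center C_max = M/(n_e·A·√(4πDt)), so D = M²/(4πt·(n_e·A·C_max)²).
n_e·A·C_max = 0.34 × 42.2 × 0.0745 = 1.069 kg/m.
D = 7.51²/(4π × 20.3 × 1.069²) = 0.193 m²/day.

0.193 m²/day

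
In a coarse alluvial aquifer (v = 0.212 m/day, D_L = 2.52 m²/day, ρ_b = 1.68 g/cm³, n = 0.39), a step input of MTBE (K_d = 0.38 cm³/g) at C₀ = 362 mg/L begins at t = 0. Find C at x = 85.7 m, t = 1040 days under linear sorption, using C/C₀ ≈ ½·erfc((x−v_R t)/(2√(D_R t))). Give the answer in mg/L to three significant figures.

Retardation factor R = 1 + ρ_b·K_d/n = 1 + 1.68 × 0.38/0.39 = 2.637.
Sorption retards both mechanisms: v_R = v/R = 0.08039 m/day, D_R = D/R = 0.9556 m²/day.
v_R·t = 0.08039 × 1040 = 83.6056 m; 2√(D_R t) = 63.05 m; argument = (85.7 − 83.6056)/63.05 = 0.03322.
C = C₀ × ½·erfc(0.03322) = 362 × 0.4813 = 174 mg/L.

174 mg/L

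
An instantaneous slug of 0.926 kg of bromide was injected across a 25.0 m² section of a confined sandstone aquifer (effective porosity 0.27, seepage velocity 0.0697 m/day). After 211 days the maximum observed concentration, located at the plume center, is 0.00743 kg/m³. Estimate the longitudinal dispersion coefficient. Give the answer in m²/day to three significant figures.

0.129 m²/day

At the plume center C_max = M/(n_e·A·√(4πDt)), so D = M²/(4πt·(n_e·A·C_max)²).
n_e·A·C_max = 0.27 × 25.0 × 0.00743 = 0.05015 kg/m.
D = 0.926²/(4π × 211 × 0.05015²) = 0.129 m²/day.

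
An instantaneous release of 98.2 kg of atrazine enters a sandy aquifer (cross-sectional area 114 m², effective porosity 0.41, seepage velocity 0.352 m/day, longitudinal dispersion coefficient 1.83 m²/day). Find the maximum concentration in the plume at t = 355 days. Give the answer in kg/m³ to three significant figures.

The peak of an instantaneous 1D plume sits at x = vt; there the Gaussian factor is 1 and C_max = M/(n_e·A·√(4πDt)), where n_e·A is the pore area the mass is dissolved in.
√(4πDt) = √(4π × 1.83 × 355) = 90.35 m, so C_max = 98.2/(0.41 × 114 × 90.35) = 0.0233 kg/m³.

0.0233 kg/m³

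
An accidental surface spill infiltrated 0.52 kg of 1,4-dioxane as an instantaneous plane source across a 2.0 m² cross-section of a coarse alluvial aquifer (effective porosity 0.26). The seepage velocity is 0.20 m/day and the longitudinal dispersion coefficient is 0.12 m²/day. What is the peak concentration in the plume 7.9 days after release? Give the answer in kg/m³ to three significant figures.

The peak of an instantaneous 1D plume sits at x = vt; there the Gaussian factor is 1 and C_max = M/(n_e·A·√(4πDt)), where n_e·A is the pore area the mass is dissolved in.
√(4πDt) = √(4π × 0.12 × 7.9) = 3.452 m, so C_max = 0.52/(0.26 × 2.0 × 3.452) = 0.290 kg/m³.

0.290 kg/m³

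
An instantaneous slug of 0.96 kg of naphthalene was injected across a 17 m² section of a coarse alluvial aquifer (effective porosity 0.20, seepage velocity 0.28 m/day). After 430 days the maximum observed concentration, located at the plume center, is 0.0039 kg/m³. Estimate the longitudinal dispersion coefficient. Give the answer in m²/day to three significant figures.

At the plume center C_max = M/(n_e·A·√(4πDt)), so D = M²/(4πt·(n_e·A·C_max)²).
n_e·A·C_max = 0.20 × 17 × 0.0039 = 0.01326 kg/m.
D = 0.96²/(4π × 430 × 0.01326²) = 0.970 m²/day.

0.970 m²/day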